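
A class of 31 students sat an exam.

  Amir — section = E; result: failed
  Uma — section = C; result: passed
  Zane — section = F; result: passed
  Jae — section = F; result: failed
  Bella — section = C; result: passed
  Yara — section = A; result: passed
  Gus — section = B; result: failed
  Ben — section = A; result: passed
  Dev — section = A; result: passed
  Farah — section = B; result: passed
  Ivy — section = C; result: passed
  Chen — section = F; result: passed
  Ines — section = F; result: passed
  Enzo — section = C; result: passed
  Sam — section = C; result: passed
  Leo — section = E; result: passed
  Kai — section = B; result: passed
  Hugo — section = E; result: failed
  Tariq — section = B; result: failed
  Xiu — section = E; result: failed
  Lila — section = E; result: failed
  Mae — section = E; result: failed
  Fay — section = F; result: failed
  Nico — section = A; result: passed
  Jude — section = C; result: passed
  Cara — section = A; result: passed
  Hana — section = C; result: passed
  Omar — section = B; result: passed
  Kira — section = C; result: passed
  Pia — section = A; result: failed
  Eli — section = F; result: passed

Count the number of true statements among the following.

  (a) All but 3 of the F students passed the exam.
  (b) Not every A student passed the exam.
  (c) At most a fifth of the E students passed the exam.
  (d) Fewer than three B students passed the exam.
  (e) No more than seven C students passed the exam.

(a) F: |A| = 6, |A ∩ B| = 4; needs |A ∖ B| = 3 — false.
(b) A: |A| = 6, |A ∩ B| = 5; needs A ⊄ B (|A ∖ B| ≥ 1) — true.
(c) E: |A| = 6, |A ∩ B| = 1; needs |A ∩ B| / |A| ≤ 1/5 — true.
(d) B: |A| = 5, |A ∩ B| = 3; needs |A ∩ B| < 3 — false.
(e) C: |A| = 8, |A ∩ B| = 8; needs |A ∩ B| ≤ 7 — false.

2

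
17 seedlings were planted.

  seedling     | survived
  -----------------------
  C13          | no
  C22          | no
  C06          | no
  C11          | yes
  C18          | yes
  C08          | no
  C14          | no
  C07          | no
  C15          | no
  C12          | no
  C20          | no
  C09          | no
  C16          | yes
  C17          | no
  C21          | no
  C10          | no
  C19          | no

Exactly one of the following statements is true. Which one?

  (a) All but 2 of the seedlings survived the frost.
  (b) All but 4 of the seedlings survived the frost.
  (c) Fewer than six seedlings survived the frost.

(c)

|A| = 17, |A ∩ B| = 3, |A ∖ B| = 14.
(a) requires |A ∖ B| = 2: false.
(b) requires |A ∖ B| = 4: false.
(c) requires |A ∩ B| < 6: true.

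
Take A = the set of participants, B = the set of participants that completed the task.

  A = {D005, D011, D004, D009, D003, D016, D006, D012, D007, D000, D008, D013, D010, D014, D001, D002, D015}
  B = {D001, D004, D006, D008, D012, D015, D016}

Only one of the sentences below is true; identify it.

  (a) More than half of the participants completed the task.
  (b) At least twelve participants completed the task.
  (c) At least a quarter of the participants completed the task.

(c)

|A| = 17, |A ∩ B| = 7, |A ∖ B| = 10.
(a) requires |A ∩ B| > |A ∖ B|: false.
(b) requires |A ∩ B| ≥ 12: false.
(c) requires |A ∩ B| / |A| ≥ 1/4: true.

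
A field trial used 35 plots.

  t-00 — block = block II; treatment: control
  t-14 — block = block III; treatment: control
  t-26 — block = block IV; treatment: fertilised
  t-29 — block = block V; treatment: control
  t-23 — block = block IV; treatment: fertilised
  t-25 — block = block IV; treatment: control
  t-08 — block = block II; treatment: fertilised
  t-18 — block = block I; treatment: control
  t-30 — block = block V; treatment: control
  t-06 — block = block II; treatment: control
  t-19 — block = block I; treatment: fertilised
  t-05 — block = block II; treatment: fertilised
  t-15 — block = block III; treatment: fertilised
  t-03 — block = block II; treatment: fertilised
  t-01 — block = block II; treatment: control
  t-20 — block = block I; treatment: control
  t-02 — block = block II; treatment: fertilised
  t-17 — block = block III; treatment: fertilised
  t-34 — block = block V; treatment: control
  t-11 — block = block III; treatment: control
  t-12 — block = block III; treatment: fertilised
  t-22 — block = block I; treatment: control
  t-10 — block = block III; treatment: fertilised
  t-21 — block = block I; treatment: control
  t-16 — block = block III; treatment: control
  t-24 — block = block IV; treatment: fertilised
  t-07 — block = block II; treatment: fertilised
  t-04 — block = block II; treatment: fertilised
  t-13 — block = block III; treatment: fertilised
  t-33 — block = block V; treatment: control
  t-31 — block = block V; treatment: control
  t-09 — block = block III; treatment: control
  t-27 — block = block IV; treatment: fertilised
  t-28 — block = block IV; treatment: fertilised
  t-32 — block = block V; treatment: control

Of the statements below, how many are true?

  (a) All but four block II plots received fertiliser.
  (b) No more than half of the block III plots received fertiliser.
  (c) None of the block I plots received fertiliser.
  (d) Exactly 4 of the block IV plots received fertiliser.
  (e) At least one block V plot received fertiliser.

0

(a) block II: |A| = 9, |A ∩ B| = 6; needs |A ∖ B| = 4 — false.
(b) block III: |A| = 9, |A ∩ B| = 5; needs |A ∩ B| ≤ |A ∖ B| — false.
(c) block I: |A| = 5, |A ∩ B| = 1; needs A ∩ B = ∅ (|A ∩ B| = 0) — false.
(d) block IV: |A| = 6, |A ∩ B| = 5; needs |A ∩ B| = 4 — false.
(e) block V: |A| = 6, |A ∩ B| = 0; needs A ∩ B ≠ ∅ (|A ∩ B| ≥ 1) — false.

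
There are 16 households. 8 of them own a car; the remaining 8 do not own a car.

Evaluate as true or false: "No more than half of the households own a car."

The determiner here denotes the relation: |A ∩ B| ≤ |A ∖ B|.
|A| = 16, |A ∩ B| = 8, |A ∖ B| = 8.
8 = 8, so the statement is true.

True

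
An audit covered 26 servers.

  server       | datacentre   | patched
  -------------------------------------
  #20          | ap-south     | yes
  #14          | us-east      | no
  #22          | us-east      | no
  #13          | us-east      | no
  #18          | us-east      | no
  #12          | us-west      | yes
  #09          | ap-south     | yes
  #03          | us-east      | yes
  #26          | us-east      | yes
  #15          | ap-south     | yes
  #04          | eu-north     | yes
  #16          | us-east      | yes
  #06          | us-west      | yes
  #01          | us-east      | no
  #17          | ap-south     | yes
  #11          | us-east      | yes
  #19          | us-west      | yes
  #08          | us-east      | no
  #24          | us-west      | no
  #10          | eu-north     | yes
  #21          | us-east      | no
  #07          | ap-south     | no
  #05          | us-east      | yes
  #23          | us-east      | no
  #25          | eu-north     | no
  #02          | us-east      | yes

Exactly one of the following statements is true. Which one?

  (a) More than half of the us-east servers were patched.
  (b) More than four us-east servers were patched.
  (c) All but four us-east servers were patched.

(b)

|A| = 14, |A ∩ B| = 6, |A ∖ B| = 8.
(a) requires |A ∩ B| > |A ∖ B|: false.
(b) requires |A ∩ B| > 4: true.
(c) requires |A ∖ B| = 4: false.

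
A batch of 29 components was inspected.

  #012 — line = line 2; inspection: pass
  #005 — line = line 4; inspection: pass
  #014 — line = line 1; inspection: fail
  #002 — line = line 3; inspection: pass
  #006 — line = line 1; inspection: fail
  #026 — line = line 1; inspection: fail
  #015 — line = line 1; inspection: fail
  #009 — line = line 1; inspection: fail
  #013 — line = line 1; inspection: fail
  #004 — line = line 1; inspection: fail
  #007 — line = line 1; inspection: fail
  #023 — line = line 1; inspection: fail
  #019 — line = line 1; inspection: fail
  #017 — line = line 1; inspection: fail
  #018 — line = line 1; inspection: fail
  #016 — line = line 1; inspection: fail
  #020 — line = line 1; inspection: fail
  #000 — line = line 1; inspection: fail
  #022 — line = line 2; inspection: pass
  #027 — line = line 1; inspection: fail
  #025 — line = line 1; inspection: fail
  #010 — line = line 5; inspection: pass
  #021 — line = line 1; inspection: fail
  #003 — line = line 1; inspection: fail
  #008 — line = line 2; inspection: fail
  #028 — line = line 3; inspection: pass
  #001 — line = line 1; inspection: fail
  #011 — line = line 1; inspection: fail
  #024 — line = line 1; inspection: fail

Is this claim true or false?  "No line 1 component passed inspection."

Truth condition: A ∩ B = ∅ (|A ∩ B| = 0).
|A| = 22, |A ∩ B| = 0, |A ∖ B| = 22.
So the statement is true.

True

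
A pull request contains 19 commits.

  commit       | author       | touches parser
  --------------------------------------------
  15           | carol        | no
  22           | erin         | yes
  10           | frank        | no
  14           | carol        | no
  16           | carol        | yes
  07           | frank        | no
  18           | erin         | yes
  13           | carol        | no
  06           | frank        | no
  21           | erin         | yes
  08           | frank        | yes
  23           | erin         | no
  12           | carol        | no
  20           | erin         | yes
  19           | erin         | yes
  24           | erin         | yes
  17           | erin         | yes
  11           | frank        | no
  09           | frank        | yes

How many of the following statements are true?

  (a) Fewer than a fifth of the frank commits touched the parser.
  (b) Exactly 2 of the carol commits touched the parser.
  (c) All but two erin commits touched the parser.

0

(a) frank: |A| = 6, |A ∩ B| = 2; needs |A ∩ B| / |A| < 1/5 — false.
(b) carol: |A| = 5, |A ∩ B| = 1; needs |A ∩ B| = 2 — false.
(c) erin: |A| = 8, |A ∩ B| = 7; needs |A ∖ B| = 2 — false.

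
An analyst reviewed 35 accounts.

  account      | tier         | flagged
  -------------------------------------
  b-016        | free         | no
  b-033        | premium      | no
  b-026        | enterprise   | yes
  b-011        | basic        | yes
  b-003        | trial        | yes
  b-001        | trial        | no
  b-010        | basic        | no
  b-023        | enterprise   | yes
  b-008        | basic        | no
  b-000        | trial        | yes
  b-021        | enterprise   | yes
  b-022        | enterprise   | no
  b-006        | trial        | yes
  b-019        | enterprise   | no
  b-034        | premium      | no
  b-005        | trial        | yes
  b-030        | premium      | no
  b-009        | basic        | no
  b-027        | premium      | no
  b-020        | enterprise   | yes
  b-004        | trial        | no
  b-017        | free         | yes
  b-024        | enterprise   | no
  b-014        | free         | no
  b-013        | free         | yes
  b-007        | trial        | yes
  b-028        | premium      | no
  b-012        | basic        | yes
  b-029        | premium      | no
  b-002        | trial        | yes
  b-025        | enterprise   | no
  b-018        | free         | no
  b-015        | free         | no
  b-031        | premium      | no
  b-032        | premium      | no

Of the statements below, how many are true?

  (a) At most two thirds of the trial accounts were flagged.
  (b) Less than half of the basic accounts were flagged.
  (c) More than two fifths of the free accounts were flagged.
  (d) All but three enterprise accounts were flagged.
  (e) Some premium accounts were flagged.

1

(a) trial: |A| = 8, |A ∩ B| = 6; needs |A ∩ B| / |A| ≤ 2/3 — false.
(b) basic: |A| = 5, |A ∩ B| = 2; needs |A ∩ B| < |A ∖ B| — true.
(c) free: |A| = 6, |A ∩ B| = 2; needs |A ∩ B| / |A| > 2/5 — false.
(d) enterprise: |A| = 8, |A ∩ B| = 4; needs |A ∖ B| = 3 — false.
(e) premium: |A| = 8, |A ∩ B| = 0; needs A ∩ B ≠ ∅ (|A ∩ B| ≥ 1) — false.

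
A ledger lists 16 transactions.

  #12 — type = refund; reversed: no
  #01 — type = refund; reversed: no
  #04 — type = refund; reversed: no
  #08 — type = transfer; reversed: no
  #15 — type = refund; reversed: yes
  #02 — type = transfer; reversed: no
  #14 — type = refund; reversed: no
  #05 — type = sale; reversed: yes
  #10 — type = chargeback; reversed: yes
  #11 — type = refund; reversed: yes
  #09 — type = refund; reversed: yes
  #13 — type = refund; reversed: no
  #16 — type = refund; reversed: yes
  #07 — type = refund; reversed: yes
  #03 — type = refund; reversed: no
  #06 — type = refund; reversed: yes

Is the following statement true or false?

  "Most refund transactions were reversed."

The determiner here denotes the relation: |A ∩ B| > |A ∖ B|.
A (the restrictor) = {#12, #01, #04, #15, #14, #11, #09, #13, #16, #07, #03, #06}, |A| = 12.
A ∩ B = {#15, #11, #09, #16, #07, #06}, so |A ∩ B| = 6.
A ∖ B = {#12, #01, #04, #14, #13, #03}, so |A ∖ B| = 6.
6 = 6, so the statement is false.

False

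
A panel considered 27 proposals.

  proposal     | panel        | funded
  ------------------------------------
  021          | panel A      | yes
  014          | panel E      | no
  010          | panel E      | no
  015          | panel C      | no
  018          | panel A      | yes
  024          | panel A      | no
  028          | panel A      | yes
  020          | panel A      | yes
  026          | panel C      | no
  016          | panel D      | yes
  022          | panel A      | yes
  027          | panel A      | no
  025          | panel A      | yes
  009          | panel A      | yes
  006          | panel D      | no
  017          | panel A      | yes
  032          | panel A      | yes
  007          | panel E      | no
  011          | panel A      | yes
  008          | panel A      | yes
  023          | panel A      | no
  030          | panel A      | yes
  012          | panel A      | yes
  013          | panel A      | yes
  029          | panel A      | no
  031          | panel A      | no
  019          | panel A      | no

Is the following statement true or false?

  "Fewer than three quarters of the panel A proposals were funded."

Truth condition: |A ∩ B| / |A| < 3/4.
|A| = 20, |A ∩ B| = 14, |A ∖ B| = 6.
|A ∩ B|/|A| = 14/20, so the statement is true.

True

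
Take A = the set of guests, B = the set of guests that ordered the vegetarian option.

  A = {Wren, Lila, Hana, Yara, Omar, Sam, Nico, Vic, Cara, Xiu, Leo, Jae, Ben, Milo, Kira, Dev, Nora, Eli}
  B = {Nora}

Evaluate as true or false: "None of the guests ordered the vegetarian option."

'None of the guests ordered the vegetarian option' holds iff A ∩ B = ∅ (|A ∩ B| = 0).
|A| = 18, |A ∩ B| = 1, |A ∖ B| = 17.
So the statement is false.

False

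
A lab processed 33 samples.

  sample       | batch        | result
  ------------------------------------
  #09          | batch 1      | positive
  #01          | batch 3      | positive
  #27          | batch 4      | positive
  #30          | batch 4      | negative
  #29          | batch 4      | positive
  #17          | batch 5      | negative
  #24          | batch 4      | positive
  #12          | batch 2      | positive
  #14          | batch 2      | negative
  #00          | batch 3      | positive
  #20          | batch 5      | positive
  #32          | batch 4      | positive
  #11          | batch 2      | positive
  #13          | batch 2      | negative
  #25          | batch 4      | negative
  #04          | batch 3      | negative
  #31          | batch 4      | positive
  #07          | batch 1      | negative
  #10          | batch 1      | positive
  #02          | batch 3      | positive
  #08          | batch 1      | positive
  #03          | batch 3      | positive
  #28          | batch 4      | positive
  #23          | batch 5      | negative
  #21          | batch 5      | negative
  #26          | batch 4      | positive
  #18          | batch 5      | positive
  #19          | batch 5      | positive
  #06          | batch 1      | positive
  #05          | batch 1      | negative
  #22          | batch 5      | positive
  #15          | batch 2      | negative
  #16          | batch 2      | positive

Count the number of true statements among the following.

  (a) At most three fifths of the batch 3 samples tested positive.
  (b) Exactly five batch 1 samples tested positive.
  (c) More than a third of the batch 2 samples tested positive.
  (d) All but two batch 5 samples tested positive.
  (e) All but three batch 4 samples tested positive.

1

(a) batch 3: |A| = 5, |A ∩ B| = 4; needs |A ∩ B| / |A| ≤ 3/5 — false.
(b) batch 1: |A| = 6, |A ∩ B| = 4; needs |A ∩ B| = 5 — false.
(c) batch 2: |A| = 6, |A ∩ B| = 3; needs |A ∩ B| / |A| > 1/3 — true.
(d) batch 5: |A| = 7, |A ∩ B| = 4; needs |A ∖ B| = 2 — false.
(e) batch 4: |A| = 9, |A ∩ B| = 7; needs |A ∖ B| = 3 — false.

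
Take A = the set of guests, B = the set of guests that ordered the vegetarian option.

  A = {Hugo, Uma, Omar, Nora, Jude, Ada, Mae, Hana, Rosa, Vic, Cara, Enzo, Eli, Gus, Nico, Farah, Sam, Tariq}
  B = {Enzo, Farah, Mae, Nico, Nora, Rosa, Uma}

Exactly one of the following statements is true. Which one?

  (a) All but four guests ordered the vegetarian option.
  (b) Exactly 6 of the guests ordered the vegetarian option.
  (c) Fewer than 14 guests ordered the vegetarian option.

(c)

|A| = 18, |A ∩ B| = 7, |A ∖ B| = 11.
(a) requires |A ∖ B| = 4: false.
(b) requires |A ∩ B| = 6: false.
(c) requires |A ∩ B| < 14: true.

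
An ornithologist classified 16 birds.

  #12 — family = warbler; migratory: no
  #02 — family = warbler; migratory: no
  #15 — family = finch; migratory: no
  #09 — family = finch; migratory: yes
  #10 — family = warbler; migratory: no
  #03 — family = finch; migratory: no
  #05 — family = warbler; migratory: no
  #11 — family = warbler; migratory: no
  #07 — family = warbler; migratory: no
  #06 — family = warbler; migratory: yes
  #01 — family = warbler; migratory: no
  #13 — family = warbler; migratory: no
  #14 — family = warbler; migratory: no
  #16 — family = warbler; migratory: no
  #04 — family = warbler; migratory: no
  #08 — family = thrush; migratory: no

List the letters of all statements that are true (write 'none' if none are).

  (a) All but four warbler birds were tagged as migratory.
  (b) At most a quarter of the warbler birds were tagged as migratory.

(b)

|A| = 12, |A ∩ B| = 1, |A ∖ B| = 11.
(a) |A ∖ B| = 4: fails.
(b) |A ∩ B| / |A| ≤ 1/4: holds.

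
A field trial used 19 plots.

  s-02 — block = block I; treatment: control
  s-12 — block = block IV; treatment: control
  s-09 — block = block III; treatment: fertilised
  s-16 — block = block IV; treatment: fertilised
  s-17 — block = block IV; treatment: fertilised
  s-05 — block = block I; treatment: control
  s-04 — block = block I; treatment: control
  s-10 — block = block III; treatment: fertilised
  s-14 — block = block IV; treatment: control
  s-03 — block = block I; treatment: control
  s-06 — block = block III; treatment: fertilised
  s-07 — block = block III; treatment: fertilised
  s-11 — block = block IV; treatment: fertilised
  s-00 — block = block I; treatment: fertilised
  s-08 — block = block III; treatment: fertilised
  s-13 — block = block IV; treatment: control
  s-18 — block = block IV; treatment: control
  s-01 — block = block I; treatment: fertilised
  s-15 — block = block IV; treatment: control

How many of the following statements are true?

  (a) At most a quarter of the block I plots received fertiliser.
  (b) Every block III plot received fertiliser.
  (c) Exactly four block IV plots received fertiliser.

1

(a) block I: |A| = 6, |A ∩ B| = 2; needs |A ∩ B| / |A| ≤ 1/4 — false.
(b) block III: |A| = 5, |A ∩ B| = 5; needs A ⊆ B, i.e. every element of A is in B (|A ∖ B| = 0) — true.
(c) block IV: |A| = 8, |A ∩ B| = 3; needs |A ∩ B| = 4 — false.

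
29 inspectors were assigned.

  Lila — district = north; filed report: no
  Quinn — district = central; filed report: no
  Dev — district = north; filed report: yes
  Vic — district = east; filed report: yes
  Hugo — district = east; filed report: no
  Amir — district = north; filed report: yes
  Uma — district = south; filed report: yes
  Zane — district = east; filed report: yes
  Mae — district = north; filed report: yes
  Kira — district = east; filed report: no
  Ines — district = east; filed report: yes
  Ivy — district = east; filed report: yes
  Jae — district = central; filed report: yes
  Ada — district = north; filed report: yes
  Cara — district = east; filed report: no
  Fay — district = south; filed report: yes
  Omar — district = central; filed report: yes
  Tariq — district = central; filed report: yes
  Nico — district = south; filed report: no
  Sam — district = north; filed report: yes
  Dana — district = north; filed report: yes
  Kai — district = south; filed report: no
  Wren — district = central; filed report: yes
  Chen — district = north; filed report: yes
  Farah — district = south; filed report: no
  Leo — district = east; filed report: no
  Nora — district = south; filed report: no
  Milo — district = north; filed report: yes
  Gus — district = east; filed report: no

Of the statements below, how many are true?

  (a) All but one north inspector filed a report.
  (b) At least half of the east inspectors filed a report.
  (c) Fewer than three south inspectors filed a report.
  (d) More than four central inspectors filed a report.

2

(a) north: |A| = 9, |A ∩ B| = 8; needs |A ∖ B| = 1 — true.
(b) east: |A| = 9, |A ∩ B| = 4; needs |A ∩ B| ≥ |A ∖ B| — false.
(c) south: |A| = 6, |A ∩ B| = 2; needs |A ∩ B| < 3 — true.
(d) central: |A| = 5, |A ∩ B| = 4; needs |A ∩ B| > 4 — false.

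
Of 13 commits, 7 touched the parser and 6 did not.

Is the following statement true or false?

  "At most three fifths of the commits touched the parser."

'At most three fifths of the commits touched the parser' holds iff |A ∩ B| / |A| ≤ 3/5.
|A| = 13, |A ∩ B| = 7, |A ∖ B| = 6.
|A ∩ B|/|A| = 7/13, so the statement is true.

True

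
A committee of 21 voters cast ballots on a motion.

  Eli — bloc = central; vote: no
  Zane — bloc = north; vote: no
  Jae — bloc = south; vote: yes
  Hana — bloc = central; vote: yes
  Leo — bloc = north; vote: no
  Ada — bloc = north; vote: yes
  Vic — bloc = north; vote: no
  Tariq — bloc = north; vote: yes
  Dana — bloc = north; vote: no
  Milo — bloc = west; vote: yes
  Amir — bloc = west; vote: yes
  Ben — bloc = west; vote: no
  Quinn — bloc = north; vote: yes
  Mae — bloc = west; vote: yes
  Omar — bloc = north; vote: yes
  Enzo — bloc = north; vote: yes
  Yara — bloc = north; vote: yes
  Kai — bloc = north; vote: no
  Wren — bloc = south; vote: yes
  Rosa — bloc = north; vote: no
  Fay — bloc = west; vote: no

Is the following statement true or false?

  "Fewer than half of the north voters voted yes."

False

'Fewer than half of the north voters voted yes' holds iff |A ∩ B| < |A ∖ B|.
A (the restrictor) = {Zane, Leo, Ada, Vic, Tariq, Dana, Quinn, Omar, Enzo, Yara, Kai, Rosa}, |A| = 12.
A ∩ B = {Ada, Tariq, Quinn, Omar, Enzo, Yara}, so |A ∩ B| = 6.
A ∖ B = {Zane, Leo, Vic, Dana, Kai, Rosa}, so |A ∖ B| = 6.
6 = 6, so the statement is false.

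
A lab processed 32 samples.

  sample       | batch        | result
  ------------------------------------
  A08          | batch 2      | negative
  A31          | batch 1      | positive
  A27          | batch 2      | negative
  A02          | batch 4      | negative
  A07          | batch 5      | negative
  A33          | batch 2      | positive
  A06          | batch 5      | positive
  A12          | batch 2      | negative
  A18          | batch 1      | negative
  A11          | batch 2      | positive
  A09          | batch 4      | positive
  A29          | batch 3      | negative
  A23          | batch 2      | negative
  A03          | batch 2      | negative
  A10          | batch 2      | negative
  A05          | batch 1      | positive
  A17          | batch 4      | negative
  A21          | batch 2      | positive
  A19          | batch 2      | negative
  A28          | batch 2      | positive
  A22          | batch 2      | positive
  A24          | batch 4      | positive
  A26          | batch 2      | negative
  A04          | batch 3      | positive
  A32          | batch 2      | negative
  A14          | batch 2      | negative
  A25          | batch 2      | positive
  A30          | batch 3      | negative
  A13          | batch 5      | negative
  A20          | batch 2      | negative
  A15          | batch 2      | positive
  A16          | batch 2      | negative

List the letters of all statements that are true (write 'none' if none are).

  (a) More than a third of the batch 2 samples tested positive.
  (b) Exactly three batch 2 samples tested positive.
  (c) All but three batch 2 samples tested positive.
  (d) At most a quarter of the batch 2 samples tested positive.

(a)

|A| = 19, |A ∩ B| = 7, |A ∖ B| = 12.
(a) |A ∩ B| / |A| > 1/3: holds.
(b) |A ∩ B| = 3: fails.
(c) |A ∖ B| = 3: fails.
(d) |A ∩ B| / |A| ≤ 1/4: fails.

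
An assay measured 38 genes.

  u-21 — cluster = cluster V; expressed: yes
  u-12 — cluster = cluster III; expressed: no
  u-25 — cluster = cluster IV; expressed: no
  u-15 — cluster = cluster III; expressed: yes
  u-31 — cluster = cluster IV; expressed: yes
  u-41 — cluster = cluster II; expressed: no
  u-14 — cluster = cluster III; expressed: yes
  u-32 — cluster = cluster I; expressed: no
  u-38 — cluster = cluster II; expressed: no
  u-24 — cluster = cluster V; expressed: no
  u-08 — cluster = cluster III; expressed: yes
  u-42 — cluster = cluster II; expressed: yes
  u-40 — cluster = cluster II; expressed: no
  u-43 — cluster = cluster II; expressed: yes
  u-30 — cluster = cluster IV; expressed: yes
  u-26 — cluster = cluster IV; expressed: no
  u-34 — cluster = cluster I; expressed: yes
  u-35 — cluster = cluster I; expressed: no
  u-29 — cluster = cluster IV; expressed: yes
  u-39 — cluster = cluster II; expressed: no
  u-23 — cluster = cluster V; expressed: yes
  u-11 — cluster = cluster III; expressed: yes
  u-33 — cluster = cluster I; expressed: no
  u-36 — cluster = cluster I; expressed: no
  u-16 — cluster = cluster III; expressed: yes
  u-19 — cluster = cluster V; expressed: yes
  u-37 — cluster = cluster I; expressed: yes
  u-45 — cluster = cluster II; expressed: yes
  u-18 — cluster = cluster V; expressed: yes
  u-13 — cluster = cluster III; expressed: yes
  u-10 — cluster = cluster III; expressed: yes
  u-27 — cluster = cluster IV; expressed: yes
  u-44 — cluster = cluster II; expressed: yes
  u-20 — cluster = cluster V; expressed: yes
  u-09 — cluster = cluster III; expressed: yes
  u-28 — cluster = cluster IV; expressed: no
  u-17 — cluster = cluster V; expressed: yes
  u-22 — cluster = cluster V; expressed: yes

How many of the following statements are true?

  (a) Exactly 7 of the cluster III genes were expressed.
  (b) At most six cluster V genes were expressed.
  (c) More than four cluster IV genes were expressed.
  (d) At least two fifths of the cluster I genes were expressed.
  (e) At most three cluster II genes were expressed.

(a) cluster III: |A| = 9, |A ∩ B| = 8; needs |A ∩ B| = 7 — false.
(b) cluster V: |A| = 8, |A ∩ B| = 7; needs |A ∩ B| ≤ 6 — false.
(c) cluster IV: |A| = 7, |A ∩ B| = 4; needs |A ∩ B| > 4 — false.
(d) cluster I: |A| = 6, |A ∩ B| = 2; needs |A ∩ B| / |A| ≥ 2/5 — false.
(e) cluster II: |A| = 8, |A ∩ B| = 4; needs |A ∩ B| ≤ 3 — false.

0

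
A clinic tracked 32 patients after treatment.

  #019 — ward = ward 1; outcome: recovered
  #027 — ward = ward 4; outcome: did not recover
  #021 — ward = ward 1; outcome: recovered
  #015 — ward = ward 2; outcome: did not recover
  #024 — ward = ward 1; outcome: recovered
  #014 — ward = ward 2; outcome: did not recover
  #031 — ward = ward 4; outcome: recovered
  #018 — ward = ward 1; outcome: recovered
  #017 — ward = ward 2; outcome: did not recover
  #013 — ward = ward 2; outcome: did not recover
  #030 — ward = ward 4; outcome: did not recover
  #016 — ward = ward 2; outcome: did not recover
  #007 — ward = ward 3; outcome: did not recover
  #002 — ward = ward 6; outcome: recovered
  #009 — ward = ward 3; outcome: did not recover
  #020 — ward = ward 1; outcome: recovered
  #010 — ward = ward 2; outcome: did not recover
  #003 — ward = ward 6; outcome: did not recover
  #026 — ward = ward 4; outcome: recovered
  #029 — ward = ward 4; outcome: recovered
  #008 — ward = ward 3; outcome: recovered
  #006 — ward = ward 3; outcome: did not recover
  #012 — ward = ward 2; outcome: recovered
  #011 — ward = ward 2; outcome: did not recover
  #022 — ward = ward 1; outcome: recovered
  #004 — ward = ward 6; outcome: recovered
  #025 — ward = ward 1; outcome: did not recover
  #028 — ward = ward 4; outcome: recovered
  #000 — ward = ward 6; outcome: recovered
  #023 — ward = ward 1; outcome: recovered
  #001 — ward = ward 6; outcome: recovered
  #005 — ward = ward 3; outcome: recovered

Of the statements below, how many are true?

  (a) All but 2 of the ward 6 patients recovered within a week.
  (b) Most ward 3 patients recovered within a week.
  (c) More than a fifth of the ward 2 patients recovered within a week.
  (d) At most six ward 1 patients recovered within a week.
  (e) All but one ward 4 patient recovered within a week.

0

(a) ward 6: |A| = 5, |A ∩ B| = 4; needs |A ∖ B| = 2 — false.
(b) ward 3: |A| = 5, |A ∩ B| = 2; needs |A ∩ B| > |A ∖ B| — false.
(c) ward 2: |A| = 8, |A ∩ B| = 1; needs |A ∩ B| / |A| > 1/5 — false.
(d) ward 1: |A| = 8, |A ∩ B| = 7; needs |A ∩ B| ≤ 6 — false.
(e) ward 4: |A| = 6, |A ∩ B| = 4; needs |A ∖ B| = 1 — false.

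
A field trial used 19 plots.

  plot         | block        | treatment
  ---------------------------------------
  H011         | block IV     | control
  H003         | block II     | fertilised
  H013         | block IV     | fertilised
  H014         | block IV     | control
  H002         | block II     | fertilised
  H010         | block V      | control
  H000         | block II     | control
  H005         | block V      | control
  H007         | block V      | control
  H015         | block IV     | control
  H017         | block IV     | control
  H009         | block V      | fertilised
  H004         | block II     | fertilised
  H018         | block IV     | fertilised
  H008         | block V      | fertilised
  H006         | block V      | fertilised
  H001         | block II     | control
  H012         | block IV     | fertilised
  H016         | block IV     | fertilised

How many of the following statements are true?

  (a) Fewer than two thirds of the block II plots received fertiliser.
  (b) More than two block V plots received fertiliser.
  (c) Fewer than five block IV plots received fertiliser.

3

(a) block II: |A| = 5, |A ∩ B| = 3; needs |A ∩ B| / |A| < 2/3 — true.
(b) block V: |A| = 6, |A ∩ B| = 3; needs |A ∩ B| > 2 — true.
(c) block IV: |A| = 8, |A ∩ B| = 4; needs |A ∩ B| < 5 — true.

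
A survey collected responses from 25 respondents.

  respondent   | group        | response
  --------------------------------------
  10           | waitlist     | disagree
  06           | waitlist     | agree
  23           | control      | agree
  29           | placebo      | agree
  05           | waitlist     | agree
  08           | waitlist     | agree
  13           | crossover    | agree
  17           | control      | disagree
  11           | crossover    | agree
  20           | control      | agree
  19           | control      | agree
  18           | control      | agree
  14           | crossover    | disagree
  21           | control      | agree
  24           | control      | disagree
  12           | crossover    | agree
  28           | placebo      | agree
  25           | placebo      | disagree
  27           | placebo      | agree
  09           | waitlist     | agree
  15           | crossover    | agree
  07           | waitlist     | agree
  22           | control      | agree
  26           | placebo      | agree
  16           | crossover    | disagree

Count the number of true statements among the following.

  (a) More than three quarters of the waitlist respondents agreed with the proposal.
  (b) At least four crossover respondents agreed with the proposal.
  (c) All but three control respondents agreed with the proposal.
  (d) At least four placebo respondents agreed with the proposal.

3

(a) waitlist: |A| = 6, |A ∩ B| = 5; needs |A ∩ B| / |A| > 3/4 — true.
(b) crossover: |A| = 6, |A ∩ B| = 4; needs |A ∩ B| ≥ 4 — true.
(c) control: |A| = 8, |A ∩ B| = 6; needs |A ∖ B| = 3 — false.
(d) placebo: |A| = 5, |A ∩ B| = 4; needs |A ∩ B| ≥ 4 — true.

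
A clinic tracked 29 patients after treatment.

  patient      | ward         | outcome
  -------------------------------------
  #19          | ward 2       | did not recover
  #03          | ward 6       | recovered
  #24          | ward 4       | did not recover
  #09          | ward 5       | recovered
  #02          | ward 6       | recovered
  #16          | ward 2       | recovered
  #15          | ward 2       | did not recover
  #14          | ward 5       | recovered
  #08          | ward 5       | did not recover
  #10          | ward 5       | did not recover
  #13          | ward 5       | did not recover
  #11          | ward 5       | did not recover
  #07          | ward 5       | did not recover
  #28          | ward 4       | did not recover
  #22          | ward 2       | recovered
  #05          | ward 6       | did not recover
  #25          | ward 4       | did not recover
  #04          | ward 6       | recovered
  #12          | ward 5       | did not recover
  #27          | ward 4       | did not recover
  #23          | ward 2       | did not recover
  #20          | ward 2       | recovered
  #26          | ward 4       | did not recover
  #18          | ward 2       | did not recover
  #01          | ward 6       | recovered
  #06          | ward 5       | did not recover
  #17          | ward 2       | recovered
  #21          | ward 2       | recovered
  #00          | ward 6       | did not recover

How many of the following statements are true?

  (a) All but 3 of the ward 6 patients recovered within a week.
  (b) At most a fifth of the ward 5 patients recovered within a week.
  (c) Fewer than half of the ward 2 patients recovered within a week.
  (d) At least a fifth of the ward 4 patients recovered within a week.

(a) ward 6: |A| = 6, |A ∩ B| = 4; needs |A ∖ B| = 3 — false.
(b) ward 5: |A| = 9, |A ∩ B| = 2; needs |A ∩ B| / |A| ≤ 1/5 — false.
(c) ward 2: |A| = 9, |A ∩ B| = 5; needs |A ∩ B| < |A ∖ B| — false.
(d) ward 4: |A| = 5, |A ∩ B| = 0; needs |A ∩ B| / |A| ≥ 1/5 — false.

0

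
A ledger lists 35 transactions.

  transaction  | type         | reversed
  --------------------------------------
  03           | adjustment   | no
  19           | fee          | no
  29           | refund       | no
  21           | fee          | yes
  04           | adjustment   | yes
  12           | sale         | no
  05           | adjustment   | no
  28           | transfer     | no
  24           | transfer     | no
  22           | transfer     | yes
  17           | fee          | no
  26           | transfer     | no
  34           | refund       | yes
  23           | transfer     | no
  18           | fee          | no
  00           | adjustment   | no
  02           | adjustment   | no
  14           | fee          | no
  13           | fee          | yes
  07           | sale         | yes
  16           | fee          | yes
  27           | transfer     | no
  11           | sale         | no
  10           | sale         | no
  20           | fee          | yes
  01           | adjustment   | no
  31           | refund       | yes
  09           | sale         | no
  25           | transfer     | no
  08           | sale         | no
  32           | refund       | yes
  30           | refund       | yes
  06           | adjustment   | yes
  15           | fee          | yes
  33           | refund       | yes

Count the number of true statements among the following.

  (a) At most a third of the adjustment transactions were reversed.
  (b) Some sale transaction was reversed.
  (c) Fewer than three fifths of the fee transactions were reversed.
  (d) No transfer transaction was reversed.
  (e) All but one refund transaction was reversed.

4

(a) adjustment: |A| = 7, |A ∩ B| = 2; needs |A ∩ B| / |A| ≤ 1/3 — true.
(b) sale: |A| = 6, |A ∩ B| = 1; needs A ∩ B ≠ ∅ (|A ∩ B| ≥ 1) — true.
(c) fee: |A| = 9, |A ∩ B| = 5; needs |A ∩ B| / |A| < 3/5 — true.
(d) transfer: |A| = 7, |A ∩ B| = 1; needs A ∩ B = ∅ (|A ∩ B| = 0) — false.
(e) refund: |A| = 6, |A ∩ B| = 5; needs |A ∖ B| = 1 — true.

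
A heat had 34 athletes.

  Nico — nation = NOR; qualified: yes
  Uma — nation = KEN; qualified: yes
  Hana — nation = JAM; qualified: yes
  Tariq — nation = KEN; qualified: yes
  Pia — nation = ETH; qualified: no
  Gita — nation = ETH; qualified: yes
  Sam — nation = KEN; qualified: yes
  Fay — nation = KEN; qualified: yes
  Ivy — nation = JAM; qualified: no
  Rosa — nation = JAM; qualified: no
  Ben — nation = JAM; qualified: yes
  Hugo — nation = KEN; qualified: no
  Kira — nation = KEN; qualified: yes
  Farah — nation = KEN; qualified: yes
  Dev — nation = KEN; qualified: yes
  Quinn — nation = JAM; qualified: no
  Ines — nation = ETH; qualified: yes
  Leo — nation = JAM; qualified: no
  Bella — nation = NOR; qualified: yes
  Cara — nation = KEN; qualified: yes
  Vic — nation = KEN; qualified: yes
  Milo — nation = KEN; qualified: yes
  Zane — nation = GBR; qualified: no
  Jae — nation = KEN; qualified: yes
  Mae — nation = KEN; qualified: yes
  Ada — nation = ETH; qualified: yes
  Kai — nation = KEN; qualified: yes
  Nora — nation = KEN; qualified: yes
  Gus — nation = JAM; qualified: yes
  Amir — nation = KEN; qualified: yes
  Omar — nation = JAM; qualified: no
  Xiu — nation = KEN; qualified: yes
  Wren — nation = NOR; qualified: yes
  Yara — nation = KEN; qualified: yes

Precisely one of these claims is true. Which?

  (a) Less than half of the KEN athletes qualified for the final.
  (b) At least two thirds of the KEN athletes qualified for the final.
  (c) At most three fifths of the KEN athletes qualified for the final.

(b)

|A| = 18, |A ∩ B| = 17, |A ∖ B| = 1.
(a) requires |A ∩ B| < |A ∖ B|: false.
(b) requires |A ∩ B| / |A| ≥ 2/3: true.
(c) requires |A ∩ B| / |A| ≤ 3/5: false.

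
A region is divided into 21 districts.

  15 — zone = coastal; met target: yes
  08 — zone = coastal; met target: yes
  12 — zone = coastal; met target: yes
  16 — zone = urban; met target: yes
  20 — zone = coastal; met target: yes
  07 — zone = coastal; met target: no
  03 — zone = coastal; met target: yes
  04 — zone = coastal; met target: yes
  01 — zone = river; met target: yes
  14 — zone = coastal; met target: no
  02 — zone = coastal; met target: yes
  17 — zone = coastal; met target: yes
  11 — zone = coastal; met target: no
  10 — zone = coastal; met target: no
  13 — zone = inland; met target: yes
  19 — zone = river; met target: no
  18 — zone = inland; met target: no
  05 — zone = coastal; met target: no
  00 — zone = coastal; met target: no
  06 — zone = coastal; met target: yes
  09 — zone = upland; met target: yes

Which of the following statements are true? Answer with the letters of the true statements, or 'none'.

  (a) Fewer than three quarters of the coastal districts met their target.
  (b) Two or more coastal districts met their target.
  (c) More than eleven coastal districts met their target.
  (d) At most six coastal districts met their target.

(a), (b)

|A| = 15, |A ∩ B| = 9, |A ∖ B| = 6.
(a) |A ∩ B| / |A| < 3/4: holds.
(b) |A ∩ B| ≥ 2: holds.
(c) |A ∩ B| > 11: fails.
(d) |A ∩ B| ≤ 6: fails.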